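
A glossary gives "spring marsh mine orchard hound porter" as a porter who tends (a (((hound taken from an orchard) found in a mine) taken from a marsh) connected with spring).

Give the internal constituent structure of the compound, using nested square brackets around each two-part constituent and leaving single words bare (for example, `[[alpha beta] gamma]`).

Overall it is a kind of porter; the modifier is "spring marsh mine orchard hound".
Within "spring marsh mine orchard hound", the head is "hound" (specifically "marsh mine orchard hound") and the modifier is "spring".
Within "marsh mine orchard hound", the head is "hound" (specifically "mine orchard hound") and the modifier is "marsh".
Within "mine orchard hound", the head is "hound" (specifically "orchard hound") and the modifier is "mine".
Within "orchard hound", the head is "hound" and the modifier is "orchard".
Putting it together: [[spring [marsh [mine [orchard hound]]]] porter].

[[spring [marsh [mine [orchard hound]]]] porter]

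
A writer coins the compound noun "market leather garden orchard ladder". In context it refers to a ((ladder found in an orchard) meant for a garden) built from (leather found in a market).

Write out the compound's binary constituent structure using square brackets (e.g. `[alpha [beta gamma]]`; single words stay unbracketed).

[[market leather] [garden [orchard ladder]]]

At the top level: head "ladder" (specifically "garden orchard ladder"); modifier "market leather".
"market leather" → head "leather", modifier "market".
"garden orchard ladder" → head "ladder" (specifically "orchard ladder"), modifier "garden".
"orchard ladder" → head "ladder", modifier "orchard".
Assembled: [[market leather] [garden [orchard ladder]]].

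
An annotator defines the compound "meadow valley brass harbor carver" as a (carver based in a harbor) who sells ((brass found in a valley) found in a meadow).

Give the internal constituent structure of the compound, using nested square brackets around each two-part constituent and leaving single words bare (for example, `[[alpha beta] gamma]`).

[[meadow [valley brass]] [harbor carver]]

Whole compound: head "carver" (specifically "harbor carver"), modifier "meadow valley brass".
Inside "meadow valley brass": head "brass" (specifically "valley brass"), modifier "meadow".
Inside "valley brass": head "brass", modifier "valley".
Inside "harbor carver": head "carver", modifier "harbor".
So the structure is [[meadow [valley brass]] [harbor carver]].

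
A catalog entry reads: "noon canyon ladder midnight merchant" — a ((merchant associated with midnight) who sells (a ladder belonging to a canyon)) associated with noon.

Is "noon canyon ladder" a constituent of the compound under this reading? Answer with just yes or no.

The top-level split is [noon] [canyon ladder midnight merchant]; the full structure is [noon [[canyon ladder] [midnight merchant]]].
"noon canyon ladder" straddles a constituent boundary, so it is not a single unit.

no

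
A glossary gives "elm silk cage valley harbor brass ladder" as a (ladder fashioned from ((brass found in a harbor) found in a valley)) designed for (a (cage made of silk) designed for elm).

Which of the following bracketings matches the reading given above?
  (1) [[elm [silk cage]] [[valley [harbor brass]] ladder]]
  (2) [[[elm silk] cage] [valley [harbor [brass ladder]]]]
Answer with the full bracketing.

[[elm [silk cage]] [[valley [harbor brass]] ladder]]

The paraphrase's head is the "ladder" part ("valley harbor brass ladder"); its modifier is "elm silk cage".
That top-level split, carried through the inner groups, gives [[elm [silk cage]] [[valley [harbor brass]] ladder]].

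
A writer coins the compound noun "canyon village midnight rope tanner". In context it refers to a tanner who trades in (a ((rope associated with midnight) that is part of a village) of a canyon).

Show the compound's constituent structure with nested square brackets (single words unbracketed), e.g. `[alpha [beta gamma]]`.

[[canyon [village [midnight rope]]] tanner]

At the top level: head "tanner"; modifier "canyon village midnight rope".
Inside "canyon village midnight rope": head "rope" (specifically "village midnight rope"), modifier "canyon".
Inside "village midnight rope": head "rope" (specifically "midnight rope"), modifier "village".
Inside "midnight rope": head "rope", modifier "midnight".
So the structure is [[canyon [village [midnight rope]]] tanner].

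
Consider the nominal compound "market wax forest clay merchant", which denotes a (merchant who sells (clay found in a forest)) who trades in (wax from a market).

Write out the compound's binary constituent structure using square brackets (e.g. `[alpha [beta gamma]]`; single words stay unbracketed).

[[market wax] [[forest clay] merchant]]

The outermost head in the paraphrase is "merchant" (specifically "forest clay merchant"), modified by "market wax".
Within "market wax", the head is "wax" and the modifier is "market".
Within "forest clay merchant", the head is "merchant" and the modifier is "forest clay".
Within "forest clay", the head is "clay" and the modifier is "forest".
Assembled: [[market wax] [[forest clay] merchant]].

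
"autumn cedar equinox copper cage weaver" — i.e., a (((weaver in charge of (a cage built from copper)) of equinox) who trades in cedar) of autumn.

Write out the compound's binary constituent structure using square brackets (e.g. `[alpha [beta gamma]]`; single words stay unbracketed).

Overall it is a kind of weaver (specifically "cedar equinox copper cage weaver"); the modifier is "autumn".
Within "cedar equinox copper cage weaver", the head is "weaver" (specifically "equinox copper cage weaver") and the modifier is "cedar".
Within "equinox copper cage weaver", the head is "weaver" (specifically "copper cage weaver") and the modifier is "equinox".
Within "copper cage weaver", the head is "weaver" and the modifier is "copper cage".
Within "copper cage", the head is "cage" and the modifier is "copper".
So the structure is [autumn [cedar [equinox [[copper cage] weaver]]]].

[autumn [cedar [equinox [[copper cage] weaver]]]]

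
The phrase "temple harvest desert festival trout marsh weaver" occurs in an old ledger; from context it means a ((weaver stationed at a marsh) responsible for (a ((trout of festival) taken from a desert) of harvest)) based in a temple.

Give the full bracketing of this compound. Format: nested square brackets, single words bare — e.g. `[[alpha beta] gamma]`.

The outermost head in the paraphrase is "weaver" (specifically "harvest desert festival trout marsh weaver"), modified by "temple".
Within "harvest desert festival trout marsh weaver", the head is "weaver" (specifically "marsh weaver") and the modifier is "harvest desert festival trout".
Within "harvest desert festival trout", the head is "trout" (specifically "desert festival trout") and the modifier is "harvest".
Within "desert festival trout", the head is "trout" (specifically "festival trout") and the modifier is "desert".
Within "festival trout", the head is "trout" and the modifier is "festival".
Within "marsh weaver", the head is "weaver" and the modifier is "marsh".
So the structure is [temple [[harvest [desert [festival trout]]] [marsh weaver]]].

[temple [[harvest [desert [festival trout]]] [marsh weaver]]]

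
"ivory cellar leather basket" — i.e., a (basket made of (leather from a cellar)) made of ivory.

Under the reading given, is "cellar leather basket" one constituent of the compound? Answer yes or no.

yes

The paraphrase groups the words so that "cellar leather basket" is one unit: it corresponds to a single parenthesized sub-phrase.
The full structure is [ivory [[cellar leather] basket]], in which [cellar leather basket] is a constituent.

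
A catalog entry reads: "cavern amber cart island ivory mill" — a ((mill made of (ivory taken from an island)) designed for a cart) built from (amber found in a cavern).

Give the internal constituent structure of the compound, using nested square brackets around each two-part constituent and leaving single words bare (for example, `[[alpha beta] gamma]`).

The outermost head in the paraphrase is "mill" (specifically "cart island ivory mill"), modified by "cavern amber".
Inside "cavern amber": head "amber", modifier "cavern".
Inside "cart island ivory mill": head "mill" (specifically "island ivory mill"), modifier "cart".
Inside "island ivory mill": head "mill", modifier "island ivory".
Inside "island ivory": head "ivory", modifier "island".
Assembled: [[cavern amber] [cart [[island ivory] mill]]].

[[cavern amber] [cart [[island ivory] mill]]]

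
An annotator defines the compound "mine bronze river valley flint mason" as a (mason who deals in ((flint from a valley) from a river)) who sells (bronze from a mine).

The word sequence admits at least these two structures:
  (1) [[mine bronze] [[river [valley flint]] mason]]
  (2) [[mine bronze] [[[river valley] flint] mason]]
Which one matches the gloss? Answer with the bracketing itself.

The paraphrase's head is the "mason" part ("river valley flint mason"); its modifier is "mine bronze".
That top-level split, carried through the inner groups, gives [[mine bronze] [[river [valley flint]] mason]].

[[mine bronze] [[river [valley flint]] mason]]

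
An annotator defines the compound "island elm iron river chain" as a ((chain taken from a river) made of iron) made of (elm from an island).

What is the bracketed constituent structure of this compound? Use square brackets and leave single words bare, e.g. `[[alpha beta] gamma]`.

[[island elm] [iron [river chain]]]

Whole compound: head "chain" (specifically "iron river chain"), modifier "island elm".
Inside "island elm": head "elm", modifier "island".
Inside "iron river chain": head "chain" (specifically "river chain"), modifier "iron".
Inside "river chain": head "chain", modifier "river".
So the structure is [[island elm] [iron [river chain]]].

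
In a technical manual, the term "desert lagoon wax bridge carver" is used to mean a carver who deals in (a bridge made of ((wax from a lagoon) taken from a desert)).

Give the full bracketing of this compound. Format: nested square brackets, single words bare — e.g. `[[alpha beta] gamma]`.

[[[desert [lagoon wax]] bridge] carver]

The outermost head in the paraphrase is "carver", modified by "desert lagoon wax bridge".
Inside "desert lagoon wax bridge": head "bridge", modifier "desert lagoon wax".
Inside "desert lagoon wax": head "wax" (specifically "lagoon wax"), modifier "desert".
Inside "lagoon wax": head "wax", modifier "lagoon".
So the structure is [[[desert [lagoon wax]] bridge] carver].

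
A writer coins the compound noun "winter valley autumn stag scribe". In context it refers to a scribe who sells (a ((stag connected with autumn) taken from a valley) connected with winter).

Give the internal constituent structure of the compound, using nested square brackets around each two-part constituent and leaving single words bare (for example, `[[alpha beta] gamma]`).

[[winter [valley [autumn stag]]] scribe]

At the top level: head "scribe"; modifier "winter valley autumn stag".
"winter valley autumn stag" → head "stag" (specifically "valley autumn stag"), modifier "winter".
"valley autumn stag" → head "stag" (specifically "autumn stag"), modifier "valley".
"autumn stag" → head "stag", modifier "autumn".
Putting it together: [[winter [valley [autumn stag]]] scribe].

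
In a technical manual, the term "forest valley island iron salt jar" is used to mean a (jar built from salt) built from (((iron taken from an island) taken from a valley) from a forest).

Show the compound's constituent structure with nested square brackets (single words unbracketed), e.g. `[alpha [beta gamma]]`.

The outermost head in the paraphrase is "jar" (specifically "salt jar"), modified by "forest valley island iron".
Within "forest valley island iron", the head is "iron" (specifically "valley island iron") and the modifier is "forest".
Within "valley island iron", the head is "iron" (specifically "island iron") and the modifier is "valley".
Within "island iron", the head is "iron" and the modifier is "island".
Within "salt jar", the head is "jar" and the modifier is "salt".
Assembled: [[forest [valley [island iron]]] [salt jar]].

[[forest [valley [island iron]]] [salt jar]]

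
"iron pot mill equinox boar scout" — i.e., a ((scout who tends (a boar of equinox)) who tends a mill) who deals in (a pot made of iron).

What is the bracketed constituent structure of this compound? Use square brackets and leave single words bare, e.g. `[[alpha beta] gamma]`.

[[iron pot] [mill [[equinox boar] scout]]]

Overall it is a kind of scout (specifically "mill equinox boar scout"); the modifier is "iron pot".
Inside "iron pot": head "pot", modifier "iron".
Inside "mill equinox boar scout": head "scout" (specifically "equinox boar scout"), modifier "mill".
Inside "equinox boar scout": head "scout", modifier "equinox boar".
Inside "equinox boar": head "boar", modifier "equinox".
So the structure is [[iron pot] [mill [[equinox boar] scout]]].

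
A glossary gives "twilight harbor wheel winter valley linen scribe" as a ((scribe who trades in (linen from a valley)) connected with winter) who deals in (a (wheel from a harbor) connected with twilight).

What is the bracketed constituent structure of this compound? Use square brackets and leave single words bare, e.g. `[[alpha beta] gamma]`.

[[twilight [harbor wheel]] [winter [[valley linen] scribe]]]

At the top level: head "scribe" (specifically "winter valley linen scribe"); modifier "twilight harbor wheel".
"twilight harbor wheel" → head "wheel" (specifically "harbor wheel"), modifier "twilight".
"harbor wheel" → head "wheel", modifier "harbor".
"winter valley linen scribe" → head "scribe" (specifically "valley linen scribe"), modifier "winter".
"valley linen scribe" → head "scribe", modifier "valley linen".
"valley linen" → head "linen", modifier "valley".
Putting it together: [[twilight [harbor wheel]] [winter [[valley linen] scribe]]].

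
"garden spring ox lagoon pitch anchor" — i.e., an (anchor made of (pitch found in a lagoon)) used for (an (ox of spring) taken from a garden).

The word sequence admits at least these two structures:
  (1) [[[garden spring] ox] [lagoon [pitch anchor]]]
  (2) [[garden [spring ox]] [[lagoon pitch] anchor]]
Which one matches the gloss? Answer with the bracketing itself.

[[garden [spring ox]] [[lagoon pitch] anchor]]

The paraphrase's head is the "anchor" part ("lagoon pitch anchor"); its modifier is "garden spring ox".
That top-level split, carried through the inner groups, gives [[garden [spring ox]] [[lagoon pitch] anchor]].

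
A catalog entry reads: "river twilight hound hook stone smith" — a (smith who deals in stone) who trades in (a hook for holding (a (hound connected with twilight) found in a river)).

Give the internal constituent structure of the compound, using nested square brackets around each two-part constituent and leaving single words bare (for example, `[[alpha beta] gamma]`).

[[[river [twilight hound]] hook] [stone smith]]

Overall it is a kind of smith (specifically "stone smith"); the modifier is "river twilight hound hook".
"river twilight hound hook" → head "hook", modifier "river twilight hound".
"river twilight hound" → head "hound" (specifically "twilight hound"), modifier "river".
"twilight hound" → head "hound", modifier "twilight".
"stone smith" → head "smith", modifier "stone".
Putting it together: [[[river [twilight hound]] hook] [stone smith]].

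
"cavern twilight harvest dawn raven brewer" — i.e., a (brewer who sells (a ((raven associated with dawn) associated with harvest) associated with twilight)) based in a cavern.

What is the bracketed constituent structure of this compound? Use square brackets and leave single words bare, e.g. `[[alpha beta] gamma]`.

Whole compound: head "brewer" (specifically "twilight harvest dawn raven brewer"), modifier "cavern".
Within "twilight harvest dawn raven brewer", the head is "brewer" and the modifier is "twilight harvest dawn raven".
Within "twilight harvest dawn raven", the head is "raven" (specifically "harvest dawn raven") and the modifier is "twilight".
Within "harvest dawn raven", the head is "raven" (specifically "dawn raven") and the modifier is "harvest".
Within "dawn raven", the head is "raven" and the modifier is "dawn".
So the structure is [cavern [[twilight [harvest [dawn raven]]] brewer]].

[cavern [[twilight [harvest [dawn raven]]] brewer]]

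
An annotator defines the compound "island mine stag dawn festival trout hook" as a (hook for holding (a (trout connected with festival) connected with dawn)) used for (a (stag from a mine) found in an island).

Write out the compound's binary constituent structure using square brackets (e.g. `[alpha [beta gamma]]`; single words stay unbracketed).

The outermost head in the paraphrase is "hook" (specifically "dawn festival trout hook"), modified by "island mine stag".
"island mine stag" → head "stag" (specifically "mine stag"), modifier "island".
"mine stag" → head "stag", modifier "mine".
"dawn festival trout hook" → head "hook", modifier "dawn festival trout".
"dawn festival trout" → head "trout" (specifically "festival trout"), modifier "dawn".
"festival trout" → head "trout", modifier "festival".
So the structure is [[island [mine stag]] [[dawn [festival trout]] hook]].

[[island [mine stag]] [[dawn [festival trout]] hook]]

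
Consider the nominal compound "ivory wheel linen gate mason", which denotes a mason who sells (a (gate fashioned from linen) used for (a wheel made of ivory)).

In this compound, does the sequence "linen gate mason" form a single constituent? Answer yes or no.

no

The top-level split is [ivory wheel linen gate] [mason]; the full structure is [[[ivory wheel] [linen gate]] mason].
"linen gate mason" straddles a constituent boundary, so it is not a single unit.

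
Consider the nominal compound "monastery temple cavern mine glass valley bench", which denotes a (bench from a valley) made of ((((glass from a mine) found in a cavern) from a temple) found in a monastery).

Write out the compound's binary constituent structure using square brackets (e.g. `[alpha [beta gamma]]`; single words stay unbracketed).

[[monastery [temple [cavern [mine glass]]]] [valley bench]]

The outermost head in the paraphrase is "bench" (specifically "valley bench"), modified by "monastery temple cavern mine glass".
Inside "monastery temple cavern mine glass": head "glass" (specifically "temple cavern mine glass"), modifier "monastery".
Inside "temple cavern mine glass": head "glass" (specifically "cavern mine glass"), modifier "temple".
Inside "cavern mine glass": head "glass" (specifically "mine glass"), modifier "cavern".
Inside "mine glass": head "glass", modifier "mine".
Inside "valley bench": head "bench", modifier "valley".
Putting it together: [[monastery [temple [cavern [mine glass]]]] [valley bench]].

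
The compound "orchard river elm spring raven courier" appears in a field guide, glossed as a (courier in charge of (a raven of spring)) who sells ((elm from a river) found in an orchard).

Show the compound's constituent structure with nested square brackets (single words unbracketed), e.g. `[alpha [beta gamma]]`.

[[orchard [river elm]] [[spring raven] courier]]

At the top level: head "courier" (specifically "spring raven courier"); modifier "orchard river elm".
Inside "orchard river elm": head "elm" (specifically "river elm"), modifier "orchard".
Inside "river elm": head "elm", modifier "river".
Inside "spring raven courier": head "courier", modifier "spring raven".
Inside "spring raven": head "raven", modifier "spring".
Assembled: [[orchard [river elm]] [[spring raven] courier]].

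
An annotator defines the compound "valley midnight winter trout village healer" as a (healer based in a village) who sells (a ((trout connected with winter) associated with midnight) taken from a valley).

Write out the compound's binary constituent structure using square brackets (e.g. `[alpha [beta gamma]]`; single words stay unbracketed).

The outermost head in the paraphrase is "healer" (specifically "village healer"), modified by "valley midnight winter trout".
"valley midnight winter trout" → head "trout" (specifically "midnight winter trout"), modifier "valley".
"midnight winter trout" → head "trout" (specifically "winter trout"), modifier "midnight".
"winter trout" → head "trout", modifier "winter".
"village healer" → head "healer", modifier "village".
Assembled: [[valley [midnight [winter trout]]] [village healer]].

[[valley [midnight [winter trout]]] [village healer]]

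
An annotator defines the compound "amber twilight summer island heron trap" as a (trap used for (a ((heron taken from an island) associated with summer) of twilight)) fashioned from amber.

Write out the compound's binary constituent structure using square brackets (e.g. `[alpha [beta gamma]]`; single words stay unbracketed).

Overall it is a kind of trap (specifically "twilight summer island heron trap"); the modifier is "amber".
"twilight summer island heron trap" → head "trap", modifier "twilight summer island heron".
"twilight summer island heron" → head "heron" (specifically "summer island heron"), modifier "twilight".
"summer island heron" → head "heron" (specifically "island heron"), modifier "summer".
"island heron" → head "heron", modifier "island".
Assembled: [amber [[twilight [summer [island heron]]] trap]].

[amber [[twilight [summer [island heron]]] trap]]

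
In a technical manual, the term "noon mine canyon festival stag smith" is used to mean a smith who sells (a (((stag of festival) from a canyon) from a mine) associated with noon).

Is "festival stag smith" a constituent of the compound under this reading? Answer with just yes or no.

The top-level split is [noon mine canyon festival stag] [smith]; the full structure is [[noon [mine [canyon [festival stag]]]] smith].
"festival stag smith" straddles a constituent boundary, so it is not a single unit.

no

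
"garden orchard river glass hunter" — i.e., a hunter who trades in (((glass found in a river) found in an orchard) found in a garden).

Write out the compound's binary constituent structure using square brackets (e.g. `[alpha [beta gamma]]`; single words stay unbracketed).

Overall it is a kind of hunter; the modifier is "garden orchard river glass".
Within "garden orchard river glass", the head is "glass" (specifically "orchard river glass") and the modifier is "garden".
Within "orchard river glass", the head is "glass" (specifically "river glass") and the modifier is "orchard".
Within "river glass", the head is "glass" and the modifier is "river".
So the structure is [[garden [orchard [river glass]]] hunter].

[[garden [orchard [river glass]]] hunter]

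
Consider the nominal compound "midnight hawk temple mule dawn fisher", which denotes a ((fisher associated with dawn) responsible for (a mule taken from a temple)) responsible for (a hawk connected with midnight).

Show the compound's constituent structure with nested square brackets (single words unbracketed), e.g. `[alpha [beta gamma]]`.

At the top level: head "fisher" (specifically "temple mule dawn fisher"); modifier "midnight hawk".
"midnight hawk" → head "hawk", modifier "midnight".
"temple mule dawn fisher" → head "fisher" (specifically "dawn fisher"), modifier "temple mule".
"temple mule" → head "mule", modifier "temple".
"dawn fisher" → head "fisher", modifier "dawn".
Putting it together: [[midnight hawk] [[temple mule] [dawn fisher]]].

[[midnight hawk] [[temple mule] [dawn fisher]]]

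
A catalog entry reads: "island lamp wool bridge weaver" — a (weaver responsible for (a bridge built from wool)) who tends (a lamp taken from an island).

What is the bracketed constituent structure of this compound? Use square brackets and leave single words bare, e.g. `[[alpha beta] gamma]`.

Whole compound: head "weaver" (specifically "wool bridge weaver"), modifier "island lamp".
Inside "island lamp": head "lamp", modifier "island".
Inside "wool bridge weaver": head "weaver", modifier "wool bridge".
Inside "wool bridge": head "bridge", modifier "wool".
Putting it together: [[island lamp] [[wool bridge] weaver]].

[[island lamp] [[wool bridge] weaver]]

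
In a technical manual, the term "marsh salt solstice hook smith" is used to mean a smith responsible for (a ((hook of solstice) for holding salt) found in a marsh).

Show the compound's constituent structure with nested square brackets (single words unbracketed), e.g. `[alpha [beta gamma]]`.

At the top level: head "smith"; modifier "marsh salt solstice hook".
Within "marsh salt solstice hook", the head is "hook" (specifically "salt solstice hook") and the modifier is "marsh".
Within "salt solstice hook", the head is "hook" (specifically "solstice hook") and the modifier is "salt".
Within "solstice hook", the head is "hook" and the modifier is "solstice".
Assembled: [[marsh [salt [solstice hook]]] smith].

[[marsh [salt [solstice hook]]] smith]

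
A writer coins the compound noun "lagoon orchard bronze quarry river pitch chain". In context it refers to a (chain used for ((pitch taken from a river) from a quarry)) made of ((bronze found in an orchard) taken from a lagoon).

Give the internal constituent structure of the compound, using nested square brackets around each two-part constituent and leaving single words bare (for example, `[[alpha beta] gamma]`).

[[lagoon [orchard bronze]] [[quarry [river pitch]] chain]]

At the top level: head "chain" (specifically "quarry river pitch chain"); modifier "lagoon orchard bronze".
"lagoon orchard bronze" → head "bronze" (specifically "orchard bronze"), modifier "lagoon".
"orchard bronze" → head "bronze", modifier "orchard".
"quarry river pitch chain" → head "chain", modifier "quarry river pitch".
"quarry river pitch" → head "pitch" (specifically "river pitch"), modifier "quarry".
"river pitch" → head "pitch", modifier "river".
Putting it together: [[lagoon [orchard bronze]] [[quarry [river pitch]] chain]].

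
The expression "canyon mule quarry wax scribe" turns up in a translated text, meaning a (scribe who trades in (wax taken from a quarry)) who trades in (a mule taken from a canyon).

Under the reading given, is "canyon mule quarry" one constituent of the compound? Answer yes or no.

no

The top-level split is [canyon mule] [quarry wax scribe]; the full structure is [[canyon mule] [[quarry wax] scribe]].
"canyon mule quarry" straddles a constituent boundary, so it is not a single unit.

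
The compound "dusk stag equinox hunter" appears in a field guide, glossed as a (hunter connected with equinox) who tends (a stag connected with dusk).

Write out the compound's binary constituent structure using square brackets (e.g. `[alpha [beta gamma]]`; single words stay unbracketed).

At the top level: head "hunter" (specifically "equinox hunter"); modifier "dusk stag".
Inside "dusk stag": head "stag", modifier "dusk".
Inside "equinox hunter": head "hunter", modifier "equinox".
So the structure is [[dusk stag] [equinox hunter]].

[[dusk stag] [equinox hunter]]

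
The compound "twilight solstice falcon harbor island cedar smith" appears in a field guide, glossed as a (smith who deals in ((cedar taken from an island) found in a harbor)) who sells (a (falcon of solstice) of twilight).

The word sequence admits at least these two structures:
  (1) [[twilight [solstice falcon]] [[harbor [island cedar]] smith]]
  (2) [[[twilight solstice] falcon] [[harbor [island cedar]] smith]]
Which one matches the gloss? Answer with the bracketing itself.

[[twilight [solstice falcon]] [[harbor [island cedar]] smith]]

The paraphrase's head is the "smith" part ("harbor island cedar smith"); its modifier is "twilight solstice falcon".
That top-level split, carried through the inner groups, gives [[twilight [solstice falcon]] [[harbor [island cedar]] smith]].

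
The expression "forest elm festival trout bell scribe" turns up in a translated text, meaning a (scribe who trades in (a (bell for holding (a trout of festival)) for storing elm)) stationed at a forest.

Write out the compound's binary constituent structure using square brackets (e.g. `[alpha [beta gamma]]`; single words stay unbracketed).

Whole compound: head "scribe" (specifically "elm festival trout bell scribe"), modifier "forest".
"elm festival trout bell scribe" → head "scribe", modifier "elm festival trout bell".
"elm festival trout bell" → head "bell" (specifically "festival trout bell"), modifier "elm".
"festival trout bell" → head "bell", modifier "festival trout".
"festival trout" → head "trout", modifier "festival".
So the structure is [forest [[elm [[festival trout] bell]] scribe]].

[forest [[elm [[festival trout] bell]] scribe]]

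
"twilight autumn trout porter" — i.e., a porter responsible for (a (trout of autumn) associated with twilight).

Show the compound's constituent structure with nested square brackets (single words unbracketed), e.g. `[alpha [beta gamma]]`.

[[twilight [autumn trout]] porter]

Whole compound: head "porter", modifier "twilight autumn trout".
"twilight autumn trout" → head "trout" (specifically "autumn trout"), modifier "twilight".
"autumn trout" → head "trout", modifier "autumn".
Putting it together: [[twilight [autumn trout]] porter].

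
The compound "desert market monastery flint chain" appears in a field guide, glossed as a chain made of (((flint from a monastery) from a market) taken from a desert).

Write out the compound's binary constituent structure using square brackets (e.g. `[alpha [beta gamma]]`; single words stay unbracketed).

The outermost head in the paraphrase is "chain", modified by "desert market monastery flint".
Within "desert market monastery flint", the head is "flint" (specifically "market monastery flint") and the modifier is "desert".
Within "market monastery flint", the head is "flint" (specifically "monastery flint") and the modifier is "market".
Within "monastery flint", the head is "flint" and the modifier is "monastery".
So the structure is [[desert [market [monastery flint]]] chain].

[[desert [market [monastery flint]]] chain]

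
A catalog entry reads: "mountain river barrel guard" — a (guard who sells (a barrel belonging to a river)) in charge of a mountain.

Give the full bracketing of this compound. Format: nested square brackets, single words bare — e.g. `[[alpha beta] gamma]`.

[mountain [[river barrel] guard]]

The outermost head in the paraphrase is "guard" (specifically "river barrel guard"), modified by "mountain".
Inside "river barrel guard": head "guard", modifier "river barrel".
Inside "river barrel": head "barrel", modifier "river".
Putting it together: [mountain [[river barrel] guard]].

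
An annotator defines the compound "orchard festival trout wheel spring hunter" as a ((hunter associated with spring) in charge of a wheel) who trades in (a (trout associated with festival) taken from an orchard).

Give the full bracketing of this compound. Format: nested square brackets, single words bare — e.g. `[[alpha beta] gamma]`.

At the top level: head "hunter" (specifically "wheel spring hunter"); modifier "orchard festival trout".
"orchard festival trout" → head "trout" (specifically "festival trout"), modifier "orchard".
"festival trout" → head "trout", modifier "festival".
"wheel spring hunter" → head "hunter" (specifically "spring hunter"), modifier "wheel".
"spring hunter" → head "hunter", modifier "spring".
Assembled: [[orchard [festival trout]] [wheel [spring hunter]]].

[[orchard [festival trout]] [wheel [spring hunter]]]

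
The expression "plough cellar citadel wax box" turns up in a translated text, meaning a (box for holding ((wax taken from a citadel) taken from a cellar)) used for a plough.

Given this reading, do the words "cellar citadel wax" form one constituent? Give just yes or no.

yes

The paraphrase groups the words so that "cellar citadel wax" is one unit: it corresponds to a single parenthesized sub-phrase.
The full structure is [plough [[cellar [citadel wax]] box]], in which [cellar citadel wax] is a constituent.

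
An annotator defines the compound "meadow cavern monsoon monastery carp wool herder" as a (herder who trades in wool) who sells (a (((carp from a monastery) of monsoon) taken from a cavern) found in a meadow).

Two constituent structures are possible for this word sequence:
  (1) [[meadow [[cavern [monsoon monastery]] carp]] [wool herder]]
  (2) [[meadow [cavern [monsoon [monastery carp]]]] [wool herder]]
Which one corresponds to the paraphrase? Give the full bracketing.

[[meadow [cavern [monsoon [monastery carp]]]] [wool herder]]

The paraphrase's head is the "herder" part ("wool herder"); its modifier is "meadow cavern monsoon monastery carp".
That top-level split, carried through the inner groups, gives [[meadow [cavern [monsoon [monastery carp]]]] [wool herder]].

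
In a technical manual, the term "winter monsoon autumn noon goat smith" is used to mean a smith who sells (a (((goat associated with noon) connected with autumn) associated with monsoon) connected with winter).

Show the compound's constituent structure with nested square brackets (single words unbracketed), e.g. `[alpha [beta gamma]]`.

[[winter [monsoon [autumn [noon goat]]]] smith]

The outermost head in the paraphrase is "smith", modified by "winter monsoon autumn noon goat".
Inside "winter monsoon autumn noon goat": head "goat" (specifically "monsoon autumn noon goat"), modifier "winter".
Inside "monsoon autumn noon goat": head "goat" (specifically "autumn noon goat"), modifier "monsoon".
Inside "autumn noon goat": head "goat" (specifically "noon goat"), modifier "autumn".
Inside "noon goat": head "goat", modifier "noon".
So the structure is [[winter [monsoon [autumn [noon goat]]]] smith].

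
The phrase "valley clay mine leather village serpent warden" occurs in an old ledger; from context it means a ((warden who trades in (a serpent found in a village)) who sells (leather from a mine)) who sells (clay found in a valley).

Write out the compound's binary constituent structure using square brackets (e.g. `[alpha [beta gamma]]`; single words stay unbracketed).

At the top level: head "warden" (specifically "mine leather village serpent warden"); modifier "valley clay".
Inside "valley clay": head "clay", modifier "valley".
Inside "mine leather village serpent warden": head "warden" (specifically "village serpent warden"), modifier "mine leather".
Inside "mine leather": head "leather", modifier "mine".
Inside "village serpent warden": head "warden", modifier "village serpent".
Inside "village serpent": head "serpent", modifier "village".
Putting it together: [[valley clay] [[mine leather] [[village serpent] warden]]].

[[valley clay] [[mine leather] [[village serpent] warden]]]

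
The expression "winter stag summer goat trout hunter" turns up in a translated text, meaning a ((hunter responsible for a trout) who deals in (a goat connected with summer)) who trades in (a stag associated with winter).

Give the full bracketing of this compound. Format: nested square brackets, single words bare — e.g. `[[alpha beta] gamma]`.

At the top level: head "hunter" (specifically "summer goat trout hunter"); modifier "winter stag".
Within "winter stag", the head is "stag" and the modifier is "winter".
Within "summer goat trout hunter", the head is "hunter" (specifically "trout hunter") and the modifier is "summer goat".
Within "summer goat", the head is "goat" and the modifier is "summer".
Within "trout hunter", the head is "hunter" and the modifier is "trout".
So the structure is [[winter stag] [[summer goat] [trout hunter]]].

[[winter stag] [[summer goat] [trout hunter]]]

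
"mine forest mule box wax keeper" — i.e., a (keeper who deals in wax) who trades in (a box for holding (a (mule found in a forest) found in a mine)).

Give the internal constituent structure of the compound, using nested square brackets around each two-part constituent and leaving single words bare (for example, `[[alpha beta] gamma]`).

Overall it is a kind of keeper (specifically "wax keeper"); the modifier is "mine forest mule box".
Inside "mine forest mule box": head "box", modifier "mine forest mule".
Inside "mine forest mule": head "mule" (specifically "forest mule"), modifier "mine".
Inside "forest mule": head "mule", modifier "forest".
Inside "wax keeper": head "keeper", modifier "wax".
Assembled: [[[mine [forest mule]] box] [wax keeper]].

[[[mine [forest mule]] box] [wax keeper]]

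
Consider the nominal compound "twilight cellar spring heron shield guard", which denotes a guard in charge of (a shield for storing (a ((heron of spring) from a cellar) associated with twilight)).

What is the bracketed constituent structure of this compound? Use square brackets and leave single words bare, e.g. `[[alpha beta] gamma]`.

[[[twilight [cellar [spring heron]]] shield] guard]

At the top level: head "guard"; modifier "twilight cellar spring heron shield".
Within "twilight cellar spring heron shield", the head is "shield" and the modifier is "twilight cellar spring heron".
Within "twilight cellar spring heron", the head is "heron" (specifically "cellar spring heron") and the modifier is "twilight".
Within "cellar spring heron", the head is "heron" (specifically "spring heron") and the modifier is "cellar".
Within "spring heron", the head is "heron" and the modifier is "spring".
So the structure is [[[twilight [cellar [spring heron]]] shield] guard].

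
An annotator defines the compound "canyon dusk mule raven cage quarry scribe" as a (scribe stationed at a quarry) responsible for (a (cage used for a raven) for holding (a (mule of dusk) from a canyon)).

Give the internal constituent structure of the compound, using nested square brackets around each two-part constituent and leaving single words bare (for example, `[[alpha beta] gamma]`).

[[[canyon [dusk mule]] [raven cage]] [quarry scribe]]

The outermost head in the paraphrase is "scribe" (specifically "quarry scribe"), modified by "canyon dusk mule raven cage".
Inside "canyon dusk mule raven cage": head "cage" (specifically "raven cage"), modifier "canyon dusk mule".
Inside "canyon dusk mule": head "mule" (specifically "dusk mule"), modifier "canyon".
Inside "dusk mule": head "mule", modifier "dusk".
Inside "raven cage": head "cage", modifier "raven".
Inside "quarry scribe": head "scribe", modifier "quarry".
Putting it together: [[[canyon [dusk mule]] [raven cage]] [quarry scribe]].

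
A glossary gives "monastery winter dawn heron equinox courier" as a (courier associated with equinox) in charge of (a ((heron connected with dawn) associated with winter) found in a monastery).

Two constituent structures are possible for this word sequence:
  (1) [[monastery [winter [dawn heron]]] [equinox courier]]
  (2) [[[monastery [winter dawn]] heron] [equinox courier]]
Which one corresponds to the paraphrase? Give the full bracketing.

[[monastery [winter [dawn heron]]] [equinox courier]]

The paraphrase's head is the "courier" part ("equinox courier"); its modifier is "monastery winter dawn heron".
That top-level split, carried through the inner groups, gives [[monastery [winter [dawn heron]]] [equinox courier]].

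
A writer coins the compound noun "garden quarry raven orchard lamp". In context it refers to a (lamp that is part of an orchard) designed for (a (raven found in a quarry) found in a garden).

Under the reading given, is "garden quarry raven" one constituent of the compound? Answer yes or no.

yes

The paraphrase groups the words so that "garden quarry raven" is one unit: it corresponds to a single parenthesized sub-phrase.
The full structure is [[garden [quarry raven]] [orchard lamp]], in which [garden quarry raven] is a constituent.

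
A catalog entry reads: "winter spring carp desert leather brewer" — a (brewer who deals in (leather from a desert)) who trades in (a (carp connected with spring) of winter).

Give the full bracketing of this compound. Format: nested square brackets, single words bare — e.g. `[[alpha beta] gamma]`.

[[winter [spring carp]] [[desert leather] brewer]]

At the top level: head "brewer" (specifically "desert leather brewer"); modifier "winter spring carp".
"winter spring carp" → head "carp" (specifically "spring carp"), modifier "winter".
"spring carp" → head "carp", modifier "spring".
"desert leather brewer" → head "brewer", modifier "desert leather".
"desert leather" → head "leather", modifier "desert".
So the structure is [[winter [spring carp]] [[desert leather] brewer]].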